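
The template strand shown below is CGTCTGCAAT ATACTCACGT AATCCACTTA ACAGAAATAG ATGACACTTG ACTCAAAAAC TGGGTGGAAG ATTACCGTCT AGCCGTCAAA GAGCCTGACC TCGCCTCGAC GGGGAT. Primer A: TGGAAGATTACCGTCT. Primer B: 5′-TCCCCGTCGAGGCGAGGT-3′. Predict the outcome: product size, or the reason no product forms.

Yes — a 51 bp product.

Primer A (TGGAAGATTACCGTCT) matches the top strand at positions 65–80; it acts as a forward primer.
Primer B's reverse complement is ACCTCGCCTCGACGGGGA, matching the top strand at positions 98–115; it acts as a reverse primer.
The 3' ends face each other across positions 65–115, giving a 51 bp product.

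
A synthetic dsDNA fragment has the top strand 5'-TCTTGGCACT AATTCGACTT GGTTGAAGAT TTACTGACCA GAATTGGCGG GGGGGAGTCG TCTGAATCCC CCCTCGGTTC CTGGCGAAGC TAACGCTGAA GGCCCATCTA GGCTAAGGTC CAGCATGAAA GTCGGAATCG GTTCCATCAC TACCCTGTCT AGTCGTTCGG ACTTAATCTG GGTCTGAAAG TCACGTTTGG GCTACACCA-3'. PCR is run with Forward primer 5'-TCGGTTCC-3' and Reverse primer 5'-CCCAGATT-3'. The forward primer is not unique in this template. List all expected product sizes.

109 bp, 45 bp

The forward primer TCGGTTCC matches the top strand at positions 74–81, 138–145.
The reverse primer's reverse complement is AATCTGGG, matching at positions 175–182.
Each forward site pairs with the reverse site to give a product ending at position 182: sizes 109, 45 bp.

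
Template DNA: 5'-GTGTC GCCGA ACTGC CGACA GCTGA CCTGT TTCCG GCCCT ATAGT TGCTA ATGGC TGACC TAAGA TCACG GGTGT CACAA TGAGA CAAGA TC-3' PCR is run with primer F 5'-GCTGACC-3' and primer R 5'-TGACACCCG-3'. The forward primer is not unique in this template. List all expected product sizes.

The forward primer GCTGACC matches the top strand at positions 21–27, 54–60.
The reverse primer's reverse complement is CGGGTGTCA, matching at positions 69–77.
Each forward site pairs with the reverse site to give a product ending at position 77: sizes 57, 24 bp.

57 bp, 24 bp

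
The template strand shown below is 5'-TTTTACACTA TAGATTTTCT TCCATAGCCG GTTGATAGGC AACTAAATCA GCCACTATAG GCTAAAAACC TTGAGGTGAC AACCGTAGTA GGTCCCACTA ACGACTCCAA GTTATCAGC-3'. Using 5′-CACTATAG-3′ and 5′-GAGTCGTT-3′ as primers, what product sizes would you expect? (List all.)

The forward primer CACTATAG matches the top strand at positions 6–13, 53–60.
The reverse primer's reverse complement is AACGACTC, matching at positions 100–107.
Each forward site pairs with the reverse site to give a product ending at position 107: sizes 102, 55 bp.

102 bp, 55 bp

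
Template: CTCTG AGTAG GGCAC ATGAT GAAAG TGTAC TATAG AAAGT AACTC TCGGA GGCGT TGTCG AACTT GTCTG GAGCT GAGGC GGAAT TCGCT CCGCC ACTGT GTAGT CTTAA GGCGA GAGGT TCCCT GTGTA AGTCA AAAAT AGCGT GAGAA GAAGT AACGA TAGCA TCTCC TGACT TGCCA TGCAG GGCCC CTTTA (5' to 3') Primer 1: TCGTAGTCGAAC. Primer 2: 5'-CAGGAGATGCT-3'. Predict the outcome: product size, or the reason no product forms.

No product — primer 1 has no binding site in the template.

Primer 1 (TCGTAGTCGAAC) does not match the top strand, and its reverse complement GTTCGACTACGA does not match either.
With no annealing site for primer 1, no amplification occurs.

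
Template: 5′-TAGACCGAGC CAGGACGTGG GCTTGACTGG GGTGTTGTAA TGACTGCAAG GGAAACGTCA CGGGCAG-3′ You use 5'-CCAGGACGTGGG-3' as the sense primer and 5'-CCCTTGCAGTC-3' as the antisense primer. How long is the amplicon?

The forward primer matches the template at positions 10–21.
Taking the reverse complement of CCCTTGCAGTC gives GACTGCAAGGG, found at positions 42–52 on the template; the primer anneals here to the top strand with its 3' end pointing upstream.
The product runs from position 10 to position 52, so its length is 52 − 10 + 1 = 43 bp.

43 bp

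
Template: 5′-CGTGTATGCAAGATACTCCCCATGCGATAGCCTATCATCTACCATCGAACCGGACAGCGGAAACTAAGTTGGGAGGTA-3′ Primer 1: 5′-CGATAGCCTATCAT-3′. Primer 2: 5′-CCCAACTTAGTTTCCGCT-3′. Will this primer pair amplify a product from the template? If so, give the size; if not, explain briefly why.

Yes — a 49 bp product.

Primer 1 (CGATAGCCTATCAT) matches the top strand at positions 25–38; it acts as a forward primer.
Primer 2's reverse complement is AGCGGAAACTAAGTTGGG, matching the top strand at positions 56–73; it acts as a reverse primer.
The 3' ends face each other across positions 25–73, giving a 49 bp product.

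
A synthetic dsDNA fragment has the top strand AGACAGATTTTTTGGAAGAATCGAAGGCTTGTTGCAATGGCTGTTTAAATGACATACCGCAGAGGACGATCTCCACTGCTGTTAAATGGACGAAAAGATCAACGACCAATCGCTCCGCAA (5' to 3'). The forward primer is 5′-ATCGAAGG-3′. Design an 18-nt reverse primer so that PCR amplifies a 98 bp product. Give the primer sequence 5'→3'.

The forward primer binds at positions 20–27, so a 98 bp product ends at position 20 + 98 − 1 = 117.
The reverse primer anneals to the top strand over positions 100–117, i.e. to CAACGACCAATCGCTCCG.
Its sequence written 5'→3' is the reverse complement: CGGAGCGATTGGTCGTTG.

5'-CGGAGCGATTGGTCGTTG-3'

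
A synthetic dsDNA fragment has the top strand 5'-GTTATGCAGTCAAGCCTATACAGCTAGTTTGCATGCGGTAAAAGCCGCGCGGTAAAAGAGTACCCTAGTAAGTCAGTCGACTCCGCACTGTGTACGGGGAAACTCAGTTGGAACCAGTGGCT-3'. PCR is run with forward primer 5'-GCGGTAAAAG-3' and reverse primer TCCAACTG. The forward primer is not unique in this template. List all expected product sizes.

78 bp, 64 bp

The forward primer GCGGTAAAAG matches the top strand at positions 35–44, 49–58.
The reverse primer's reverse complement is CAGTTGGA, matching at positions 105–112.
Each forward site pairs with the reverse site to give a product ending at position 112: sizes 78, 64 bp.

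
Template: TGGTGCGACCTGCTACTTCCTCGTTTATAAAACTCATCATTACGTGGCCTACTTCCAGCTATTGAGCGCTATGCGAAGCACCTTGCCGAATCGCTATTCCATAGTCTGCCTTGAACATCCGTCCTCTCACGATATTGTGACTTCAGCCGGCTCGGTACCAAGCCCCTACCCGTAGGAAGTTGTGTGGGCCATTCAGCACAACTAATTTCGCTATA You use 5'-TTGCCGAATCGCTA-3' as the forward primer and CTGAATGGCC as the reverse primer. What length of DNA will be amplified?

114 bp

The forward primer matches the template at positions 83–96.
Taking the reverse complement of CTGAATGGCC gives GGCCATTCAG, found at positions 187–196 on the template; the primer anneals here to the top strand with its 3' end pointing upstream.
Product length = (reverse-primer end) − (forward-primer start) + 1 = 196 − 83 + 1 = 114 bp.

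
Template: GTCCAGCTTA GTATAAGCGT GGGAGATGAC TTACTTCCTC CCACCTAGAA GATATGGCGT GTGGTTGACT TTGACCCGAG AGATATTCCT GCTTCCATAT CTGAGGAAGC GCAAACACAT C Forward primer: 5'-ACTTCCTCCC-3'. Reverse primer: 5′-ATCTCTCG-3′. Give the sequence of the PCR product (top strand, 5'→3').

5'-ACTTCCTCCCACCTAGAAGATATGGCGTGTGGTTGACTTTGACCCGAGAGAT-3'

Forward primer ACTTCCTCCC is found on the top strand at positions 33–42.
The reverse primer's reverse complement is CGAGAGAT, which matches the template at positions 77–84.
The product is the template from position 33 through 84 (52 bp).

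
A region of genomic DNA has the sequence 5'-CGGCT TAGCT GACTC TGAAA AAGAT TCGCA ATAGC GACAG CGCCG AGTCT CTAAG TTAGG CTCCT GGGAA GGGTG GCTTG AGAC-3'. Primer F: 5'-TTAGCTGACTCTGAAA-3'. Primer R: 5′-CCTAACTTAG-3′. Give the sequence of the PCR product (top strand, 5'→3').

5'-TTAGCTGACTCTGAAAAAGATTCGCAATAGCGACAGCGCCGAGTCTCTAAGTTAGG-3'

Forward primer TTAGCTGACTCTGAAA is found on the top strand at positions 5–20.
Reverse complement of the reverse primer: CTAAGTTAGG. This occurs on the top strand at positions 51–60.
The product is the template from position 5 through 60 (56 bp).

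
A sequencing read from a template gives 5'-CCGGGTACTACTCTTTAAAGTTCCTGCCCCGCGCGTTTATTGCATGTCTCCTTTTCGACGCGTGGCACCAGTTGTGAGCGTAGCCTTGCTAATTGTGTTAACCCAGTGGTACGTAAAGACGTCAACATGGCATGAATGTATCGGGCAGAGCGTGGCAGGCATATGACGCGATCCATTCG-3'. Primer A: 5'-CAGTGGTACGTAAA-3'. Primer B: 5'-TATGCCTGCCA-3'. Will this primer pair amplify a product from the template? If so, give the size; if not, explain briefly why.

Yes — a 60 bp product.

Primer A (CAGTGGTACGTAAA) matches the top strand at positions 104–117; it acts as a forward primer.
Primer B's reverse complement is TGGCAGGCATA, matching the top strand at positions 153–163; it acts as a reverse primer.
The 3' ends face each other across positions 104–163, giving a 60 bp product.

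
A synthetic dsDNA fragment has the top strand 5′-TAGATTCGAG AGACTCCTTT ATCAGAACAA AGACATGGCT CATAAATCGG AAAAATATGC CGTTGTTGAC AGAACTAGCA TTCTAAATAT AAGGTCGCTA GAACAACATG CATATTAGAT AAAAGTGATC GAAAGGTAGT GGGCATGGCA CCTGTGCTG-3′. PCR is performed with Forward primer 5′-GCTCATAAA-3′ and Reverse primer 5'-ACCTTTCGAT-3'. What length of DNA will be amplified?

The forward primer matches the template at positions 38–46.
The reverse primer's reverse complement is ATCGAAAGGT, which matches the template at positions 128–137.
Product length = (reverse-primer end) − (forward-primer start) + 1 = 137 − 38 + 1 = 100 bp.

100 bp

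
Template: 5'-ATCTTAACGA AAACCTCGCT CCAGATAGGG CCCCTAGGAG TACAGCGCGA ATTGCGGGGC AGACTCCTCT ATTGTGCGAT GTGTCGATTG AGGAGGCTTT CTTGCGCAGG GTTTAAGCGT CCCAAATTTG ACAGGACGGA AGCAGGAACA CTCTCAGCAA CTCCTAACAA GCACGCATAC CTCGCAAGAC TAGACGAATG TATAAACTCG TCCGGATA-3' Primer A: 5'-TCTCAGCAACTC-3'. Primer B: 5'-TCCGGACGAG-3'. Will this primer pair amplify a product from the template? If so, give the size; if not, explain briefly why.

Yes — a 65 bp product.

Primer A (TCTCAGCAACTC) matches the top strand at positions 152–163; it acts as a forward primer.
Primer B's reverse complement is CTCGTCCGGA, matching the top strand at positions 207–216; it acts as a reverse primer.
The 3' ends face each other across positions 152–216, giving a 65 bp product.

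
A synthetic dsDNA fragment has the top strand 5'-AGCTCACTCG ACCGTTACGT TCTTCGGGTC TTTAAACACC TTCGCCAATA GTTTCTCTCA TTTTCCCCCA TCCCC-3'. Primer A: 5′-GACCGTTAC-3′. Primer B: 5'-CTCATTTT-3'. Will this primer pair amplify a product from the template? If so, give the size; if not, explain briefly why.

Primer A (GACCGTTAC) matches the top strand at positions 10–18 (3' end points downstream).
Primer B (CTCATTTT) also matches the top strand directly, at positions 57–64 — its reverse complement AAAATGAG is not present.
Both primers anneal to the bottom strand with 3' ends pointing the same way, so neither can prime synthesis back toward the other.

No product — both primers anneal to the same strand and extend in the same direction.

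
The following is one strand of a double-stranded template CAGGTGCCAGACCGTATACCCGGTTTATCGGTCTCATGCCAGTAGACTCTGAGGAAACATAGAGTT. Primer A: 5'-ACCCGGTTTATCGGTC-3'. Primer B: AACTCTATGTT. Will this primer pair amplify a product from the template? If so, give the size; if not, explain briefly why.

Primer A (ACCCGGTTTATCGGTC) matches the top strand at positions 18–33; it acts as a forward primer.
Primer B's reverse complement is AACATAGAGTT, matching the top strand at positions 56–66; it acts as a reverse primer.
The 3' ends face each other across positions 18–66, giving a 49 bp product.

Yes — a 49 bp product.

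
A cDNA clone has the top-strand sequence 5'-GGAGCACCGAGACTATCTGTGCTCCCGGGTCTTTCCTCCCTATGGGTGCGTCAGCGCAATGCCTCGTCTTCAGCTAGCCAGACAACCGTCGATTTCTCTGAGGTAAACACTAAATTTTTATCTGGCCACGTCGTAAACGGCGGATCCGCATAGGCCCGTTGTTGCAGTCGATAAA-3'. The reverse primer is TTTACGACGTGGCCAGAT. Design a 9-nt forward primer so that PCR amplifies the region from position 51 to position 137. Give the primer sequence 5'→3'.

5'-TCAGCGCAA-3'

The reverse primer's reverse complement ATCTGGCCACGTCGTAAA matches the template at positions 120–137; the product starts at position 51.
The forward primer is identical to the top strand over positions 51–59: TCAGCGCAA.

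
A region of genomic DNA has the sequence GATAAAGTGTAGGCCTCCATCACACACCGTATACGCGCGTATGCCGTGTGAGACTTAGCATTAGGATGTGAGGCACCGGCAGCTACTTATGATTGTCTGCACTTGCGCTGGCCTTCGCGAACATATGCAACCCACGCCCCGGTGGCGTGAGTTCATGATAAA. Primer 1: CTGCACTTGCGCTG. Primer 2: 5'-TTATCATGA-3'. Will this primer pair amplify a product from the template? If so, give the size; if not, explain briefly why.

Yes — a 65 bp product.

Primer 1 (CTGCACTTGCGCTG) matches the top strand at positions 97–110; it acts as a forward primer.
Primer 2's reverse complement is TCATGATAA, matching the top strand at positions 153–161; it acts as a reverse primer.
The 3' ends face each other across positions 97–161, giving a 65 bp product.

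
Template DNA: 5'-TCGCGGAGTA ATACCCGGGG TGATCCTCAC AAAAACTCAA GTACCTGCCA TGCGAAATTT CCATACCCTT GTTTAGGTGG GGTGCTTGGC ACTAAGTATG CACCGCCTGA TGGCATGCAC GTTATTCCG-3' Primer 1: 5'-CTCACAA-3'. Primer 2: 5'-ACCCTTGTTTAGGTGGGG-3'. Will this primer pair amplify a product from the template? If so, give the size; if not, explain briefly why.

No product — both primers anneal to the same strand and extend in the same direction.

Primer 1 (CTCACAA) matches the top strand at positions 26–32 (3' end points downstream).
Primer 2 (ACCCTTGTTTAGGTGGGG) also matches the top strand directly, at positions 65–82 — its reverse complement CCCCACCTAAACAAGGGT is not present.
Both primers anneal to the bottom strand with 3' ends pointing the same way, so neither can prime synthesis back toward the other.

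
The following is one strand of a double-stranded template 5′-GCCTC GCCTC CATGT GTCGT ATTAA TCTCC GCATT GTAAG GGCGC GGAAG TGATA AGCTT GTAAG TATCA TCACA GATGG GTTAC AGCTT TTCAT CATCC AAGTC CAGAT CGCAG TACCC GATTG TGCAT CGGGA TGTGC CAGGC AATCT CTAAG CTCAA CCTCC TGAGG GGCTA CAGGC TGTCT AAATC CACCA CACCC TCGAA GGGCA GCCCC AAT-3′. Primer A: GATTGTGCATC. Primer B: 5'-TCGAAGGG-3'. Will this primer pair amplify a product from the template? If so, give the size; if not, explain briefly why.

Primer A (GATTGTGCATC) matches the top strand at positions 121–131 (3' end points downstream).
Primer B (TCGAAGGG) also matches the top strand directly, at positions 201–208 — its reverse complement CCCTTCGA is not present.
Both primers anneal to the bottom strand with 3' ends pointing the same way, so neither can prime synthesis back toward the other.

No product — both primers anneal to the same strand and extend in the same direction.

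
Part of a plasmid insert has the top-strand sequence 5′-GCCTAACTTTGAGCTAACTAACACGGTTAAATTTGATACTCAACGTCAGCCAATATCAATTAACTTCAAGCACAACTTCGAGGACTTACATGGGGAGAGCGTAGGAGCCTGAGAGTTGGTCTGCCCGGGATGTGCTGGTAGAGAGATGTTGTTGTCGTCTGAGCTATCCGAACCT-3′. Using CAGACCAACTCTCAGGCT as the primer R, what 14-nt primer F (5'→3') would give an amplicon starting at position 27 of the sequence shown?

The reverse primer's reverse complement AGCCTGAGAGTTGGTCTG matches the template at positions 106–123; the product starts at position 27.
The forward primer is identical to the top strand over positions 27–40: TTAAATTTGATACT.

5'-TTAAATTTGATACT-3'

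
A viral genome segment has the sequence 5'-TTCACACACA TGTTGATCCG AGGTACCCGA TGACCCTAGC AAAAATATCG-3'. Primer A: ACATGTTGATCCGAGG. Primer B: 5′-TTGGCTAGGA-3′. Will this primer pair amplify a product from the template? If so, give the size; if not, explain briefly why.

Primer B (TTGGCTAGGA) does not match the top strand, and its reverse complement TCCTAGCCAA does not match either.
With no annealing site for primer B, no amplification occurs.

No product — primer B has no binding site in the template.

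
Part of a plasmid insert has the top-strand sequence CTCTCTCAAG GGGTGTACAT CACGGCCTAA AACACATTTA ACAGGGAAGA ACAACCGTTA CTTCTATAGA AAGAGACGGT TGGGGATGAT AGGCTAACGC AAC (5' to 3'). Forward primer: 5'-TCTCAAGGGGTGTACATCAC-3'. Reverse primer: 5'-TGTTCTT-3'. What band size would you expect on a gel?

50 bp

Scanning the template, TCTCAAGGGGTGTACATCAC occurs at positions 4–23; this primer anneals to the bottom strand there with its 3' end pointing downstream.
Taking the reverse complement of TGTTCTT gives AAGAACA, found at positions 47–53 on the template; the primer anneals here to the top strand with its 3' end pointing upstream.
The product runs from position 4 to position 53, so its length is 53 − 4 + 1 = 50 bp.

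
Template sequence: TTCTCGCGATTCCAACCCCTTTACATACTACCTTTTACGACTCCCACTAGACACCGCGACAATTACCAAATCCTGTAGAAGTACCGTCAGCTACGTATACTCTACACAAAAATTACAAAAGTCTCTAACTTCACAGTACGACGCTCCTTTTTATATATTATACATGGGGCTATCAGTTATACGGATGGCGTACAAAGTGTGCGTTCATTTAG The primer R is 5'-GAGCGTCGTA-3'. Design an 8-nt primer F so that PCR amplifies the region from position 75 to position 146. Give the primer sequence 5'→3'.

The reverse primer's reverse complement TACGACGCTC matches the template at positions 137–146; the product starts at position 75.
The forward primer is identical to the top strand over positions 75–82: GTAGAAGT.

5'-GTAGAAGT-3'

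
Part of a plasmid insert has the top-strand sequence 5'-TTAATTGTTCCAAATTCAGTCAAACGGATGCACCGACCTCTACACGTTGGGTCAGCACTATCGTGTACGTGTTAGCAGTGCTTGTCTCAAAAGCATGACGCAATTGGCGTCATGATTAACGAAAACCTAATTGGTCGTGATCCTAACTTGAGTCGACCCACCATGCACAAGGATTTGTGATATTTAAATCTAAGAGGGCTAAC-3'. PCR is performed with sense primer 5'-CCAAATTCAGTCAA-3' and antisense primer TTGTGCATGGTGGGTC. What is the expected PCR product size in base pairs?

The forward primer matches the template at positions 10–23.
Reverse complement of the reverse primer: GACCCACCATGCACAA. This occurs on the top strand at positions 155–170.
Amplicon spans positions 10–170: 161 bp.

161 bp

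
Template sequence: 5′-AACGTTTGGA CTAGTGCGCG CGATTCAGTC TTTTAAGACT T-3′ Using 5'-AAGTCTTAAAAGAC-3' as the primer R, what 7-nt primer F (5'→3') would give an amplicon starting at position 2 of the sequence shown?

The reverse primer's reverse complement GTCTTTTAAGACTT matches the template at positions 28–41; the product starts at position 2.
The forward primer is identical to the top strand over positions 2–8: ACGTTTG.

5'-ACGTTTG-3'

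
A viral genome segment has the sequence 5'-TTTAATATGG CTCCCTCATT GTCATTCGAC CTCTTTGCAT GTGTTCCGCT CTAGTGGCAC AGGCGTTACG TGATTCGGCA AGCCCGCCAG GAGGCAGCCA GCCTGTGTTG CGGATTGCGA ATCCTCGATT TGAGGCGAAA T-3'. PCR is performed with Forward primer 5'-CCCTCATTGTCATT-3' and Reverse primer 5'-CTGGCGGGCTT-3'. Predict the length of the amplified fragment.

78 bp

Scanning the template, CCCTCATTGTCATT occurs at positions 13–26; this primer anneals to the bottom strand there with its 3' end pointing downstream.
Reverse complement of the reverse primer: AAGCCCGCCAG. This occurs on the top strand at positions 80–90.
Product length = (reverse-primer end) − (forward-primer start) + 1 = 90 − 13 + 1 = 78 bp.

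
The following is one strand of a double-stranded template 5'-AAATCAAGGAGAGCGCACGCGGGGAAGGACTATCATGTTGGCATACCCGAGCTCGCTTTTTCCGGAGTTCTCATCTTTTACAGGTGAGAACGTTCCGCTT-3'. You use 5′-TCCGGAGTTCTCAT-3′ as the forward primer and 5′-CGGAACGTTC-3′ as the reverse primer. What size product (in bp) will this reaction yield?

Scanning the template, TCCGGAGTTCTCAT occurs at positions 61–74; this primer anneals to the bottom strand there with its 3' end pointing downstream.
Reverse complement of the reverse primer: GAACGTTCCG. This occurs on the top strand at positions 88–97.
Amplicon spans positions 61–97: 37 bp.

37 bp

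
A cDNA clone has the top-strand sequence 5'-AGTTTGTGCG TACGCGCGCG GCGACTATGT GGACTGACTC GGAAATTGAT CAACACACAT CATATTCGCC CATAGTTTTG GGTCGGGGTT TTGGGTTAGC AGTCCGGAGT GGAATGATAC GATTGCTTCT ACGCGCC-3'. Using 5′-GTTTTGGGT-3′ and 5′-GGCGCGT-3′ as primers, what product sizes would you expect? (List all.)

The forward primer GTTTTGGGT matches the top strand at positions 75–83, 88–96.
The reverse primer's reverse complement is ACGCGCC, matching at positions 131–137.
Each forward site pairs with the reverse site to give a product ending at position 137: sizes 63, 50 bp.

63 bp, 50 bp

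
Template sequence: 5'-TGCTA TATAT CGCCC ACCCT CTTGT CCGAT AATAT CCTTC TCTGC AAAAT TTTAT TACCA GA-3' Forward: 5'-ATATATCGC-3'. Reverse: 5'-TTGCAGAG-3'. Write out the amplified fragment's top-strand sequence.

5'-ATATATCGCCCACCCTCTTGTCCGATAATATCCTTCTCTGCAA-3'

Scanning the template, ATATATCGC occurs at positions 5–13; this primer anneals to the bottom strand there with its 3' end pointing downstream.
The reverse primer's reverse complement is CTCTGCAA, which matches the template at positions 40–47.
The product is the template from position 5 through 47 (43 bp).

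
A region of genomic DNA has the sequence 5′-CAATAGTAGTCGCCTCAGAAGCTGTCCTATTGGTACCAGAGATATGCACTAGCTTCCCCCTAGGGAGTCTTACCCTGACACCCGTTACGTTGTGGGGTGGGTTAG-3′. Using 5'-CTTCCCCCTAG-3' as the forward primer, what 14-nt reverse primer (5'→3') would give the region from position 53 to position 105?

5'-CTAACCCACCCCAC-3'

The product's 3' end on the top strand is position 105.
The reverse primer anneals to the top strand over positions 92–105, i.e. to GTGGGGTGGGTTAG.
Its sequence written 5'→3' is the reverse complement: CTAACCCACCCCAC.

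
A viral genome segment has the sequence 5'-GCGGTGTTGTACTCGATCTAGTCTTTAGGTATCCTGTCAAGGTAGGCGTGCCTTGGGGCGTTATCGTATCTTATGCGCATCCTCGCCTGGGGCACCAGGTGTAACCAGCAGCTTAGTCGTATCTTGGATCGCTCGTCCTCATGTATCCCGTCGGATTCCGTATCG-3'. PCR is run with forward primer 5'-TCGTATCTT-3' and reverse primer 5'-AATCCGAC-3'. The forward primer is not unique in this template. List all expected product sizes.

The forward primer TCGTATCTT matches the top strand at positions 64–72, 117–125.
The reverse primer's reverse complement is GTCGGATT, matching at positions 150–157.
Each forward site pairs with the reverse site to give a product ending at position 157: sizes 94, 41 bp.

94 bp, 41 bp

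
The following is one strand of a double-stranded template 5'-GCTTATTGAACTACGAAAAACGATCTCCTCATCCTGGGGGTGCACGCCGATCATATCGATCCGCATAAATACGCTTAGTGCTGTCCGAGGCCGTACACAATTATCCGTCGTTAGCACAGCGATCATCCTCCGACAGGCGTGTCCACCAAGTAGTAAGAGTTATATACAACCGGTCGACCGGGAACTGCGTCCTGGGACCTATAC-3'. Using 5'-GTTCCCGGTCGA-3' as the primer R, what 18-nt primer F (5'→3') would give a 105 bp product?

5'-CTGTCCGAGGCCGTACAC-3'

The reverse primer's reverse complement TCGACCGGGAAC matches the template at positions 174–185, so the product ends at position 185.
A 105 bp product then starts at position 185 − 105 + 1 = 81.
The forward primer is identical to the top strand there: CTGTCCGAGGCCGTACAC.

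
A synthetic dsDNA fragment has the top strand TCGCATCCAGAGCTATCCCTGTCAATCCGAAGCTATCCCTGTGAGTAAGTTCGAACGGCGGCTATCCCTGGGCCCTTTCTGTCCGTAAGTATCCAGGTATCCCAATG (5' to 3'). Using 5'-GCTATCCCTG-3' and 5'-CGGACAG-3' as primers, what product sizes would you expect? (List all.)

The forward primer GCTATCCCTG matches the top strand at positions 12–21, 32–41, 61–70.
The reverse primer's reverse complement is CTGTCCG, matching at positions 79–85.
Each forward site pairs with the reverse site to give a product ending at position 85: sizes 74, 54, 25 bp.

74 bp, 54 bp, 25 bp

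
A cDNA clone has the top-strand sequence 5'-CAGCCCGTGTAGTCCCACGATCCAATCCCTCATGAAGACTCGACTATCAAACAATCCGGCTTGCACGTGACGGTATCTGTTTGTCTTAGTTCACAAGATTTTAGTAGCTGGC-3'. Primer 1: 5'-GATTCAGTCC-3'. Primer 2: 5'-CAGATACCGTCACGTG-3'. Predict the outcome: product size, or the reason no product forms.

No product — primer 1 has no binding site in the template.

Primer 1 (GATTCAGTCC) does not match the top strand, and its reverse complement GGACTGAATC does not match either.
With no annealing site for primer 1, no amplification occurs.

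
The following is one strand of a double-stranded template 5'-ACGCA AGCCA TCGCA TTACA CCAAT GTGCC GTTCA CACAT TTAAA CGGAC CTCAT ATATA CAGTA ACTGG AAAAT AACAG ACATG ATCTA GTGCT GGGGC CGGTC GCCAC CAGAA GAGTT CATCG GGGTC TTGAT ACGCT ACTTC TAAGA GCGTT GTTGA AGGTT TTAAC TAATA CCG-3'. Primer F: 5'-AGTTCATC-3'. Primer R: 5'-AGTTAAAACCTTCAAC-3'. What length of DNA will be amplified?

The forward primer matches the template at positions 117–124.
Reverse complement of the reverse primer: GTTGAAGGTTTTAACT. This occurs on the top strand at positions 156–171.
Amplicon spans positions 117–171: 55 bp.

55 bp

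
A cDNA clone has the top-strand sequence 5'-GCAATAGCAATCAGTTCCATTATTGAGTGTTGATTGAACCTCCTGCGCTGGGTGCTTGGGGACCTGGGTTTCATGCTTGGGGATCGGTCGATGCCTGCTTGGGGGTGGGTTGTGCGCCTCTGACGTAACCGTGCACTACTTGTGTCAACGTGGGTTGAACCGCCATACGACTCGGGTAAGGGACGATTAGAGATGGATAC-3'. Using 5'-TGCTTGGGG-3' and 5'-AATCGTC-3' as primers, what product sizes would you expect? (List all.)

The forward primer TGCTTGGGG matches the top strand at positions 53–61, 74–82, 96–104.
The reverse primer's reverse complement is GACGATT, matching at positions 182–188.
Each forward site pairs with the reverse site to give a product ending at position 188: sizes 136, 115, 93 bp.

136 bp, 115 bp, 93 bp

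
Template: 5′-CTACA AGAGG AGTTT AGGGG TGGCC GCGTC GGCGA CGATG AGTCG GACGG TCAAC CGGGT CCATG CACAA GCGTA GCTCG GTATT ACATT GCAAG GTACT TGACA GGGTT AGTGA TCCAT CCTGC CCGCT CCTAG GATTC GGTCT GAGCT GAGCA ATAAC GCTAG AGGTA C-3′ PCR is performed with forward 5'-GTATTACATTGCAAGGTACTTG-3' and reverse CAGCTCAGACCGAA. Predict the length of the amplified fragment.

71 bp

Forward primer GTATTACATTGCAAGGTACTTG is found on the top strand at positions 81–102.
The reverse primer's reverse complement is TTCGGTCTGAGCTG, which matches the template at positions 138–151.
The product runs from position 81 to position 151, so its length is 151 − 81 + 1 = 71 bp.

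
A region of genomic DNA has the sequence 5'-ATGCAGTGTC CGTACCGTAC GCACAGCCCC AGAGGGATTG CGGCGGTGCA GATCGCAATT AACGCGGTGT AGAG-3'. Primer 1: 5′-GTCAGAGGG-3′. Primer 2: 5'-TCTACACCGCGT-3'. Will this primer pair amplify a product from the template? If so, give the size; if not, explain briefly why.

No product — primer 1 has no binding site in the template.

Primer 1 (GTCAGAGGG) does not match the top strand, and its reverse complement CCCTCTGAC does not match either.
With no annealing site for primer 1, no amplification occurs.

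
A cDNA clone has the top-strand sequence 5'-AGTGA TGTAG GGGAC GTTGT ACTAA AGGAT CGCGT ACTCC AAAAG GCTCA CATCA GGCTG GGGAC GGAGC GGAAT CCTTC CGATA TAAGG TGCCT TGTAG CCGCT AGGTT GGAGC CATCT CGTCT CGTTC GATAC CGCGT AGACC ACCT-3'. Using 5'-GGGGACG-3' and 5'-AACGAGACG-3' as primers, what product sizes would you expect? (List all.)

The forward primer GGGGACG matches the top strand at positions 10–16, 60–66.
The reverse primer's reverse complement is CGTCTCGTT, matching at positions 121–129.
Each forward site pairs with the reverse site to give a product ending at position 129: sizes 120, 70 bp.

120 bp, 70 bp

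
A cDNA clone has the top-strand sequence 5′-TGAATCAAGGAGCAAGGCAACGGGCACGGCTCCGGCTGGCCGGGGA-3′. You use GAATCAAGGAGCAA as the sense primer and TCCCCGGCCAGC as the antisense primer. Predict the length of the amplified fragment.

The forward primer matches the template at positions 2–15.
The reverse primer's reverse complement is GCTGGCCGGGGA, which matches the template at positions 35–46.
Product length = (reverse-primer end) − (forward-primer start) + 1 = 46 − 2 + 1 = 45 bp.

45 bp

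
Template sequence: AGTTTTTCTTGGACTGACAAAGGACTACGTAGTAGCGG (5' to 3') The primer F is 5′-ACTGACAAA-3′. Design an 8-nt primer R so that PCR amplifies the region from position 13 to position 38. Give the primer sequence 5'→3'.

5'-CCGCTACT-3'

The product's 3' end on the top strand is position 38.
The reverse primer anneals to the top strand over positions 31–38, i.e. to AGTAGCGG.
Its sequence written 5'→3' is the reverse complement: CCGCTACT.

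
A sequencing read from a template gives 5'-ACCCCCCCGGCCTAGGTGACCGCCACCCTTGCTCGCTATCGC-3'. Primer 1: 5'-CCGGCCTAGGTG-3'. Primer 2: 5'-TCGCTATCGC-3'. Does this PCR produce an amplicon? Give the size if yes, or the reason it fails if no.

Primer 1 (CCGGCCTAGGTG) matches the top strand at positions 7–18 (3' end points downstream).
Primer 2 (TCGCTATCGC) also matches the top strand directly, at positions 33–42 — its reverse complement GCGATAGCGA is not present.
Both primers anneal to the bottom strand with 3' ends pointing the same way, so neither can prime synthesis back toward the other.

No product — both primers anneal to the same strand and extend in the same direction.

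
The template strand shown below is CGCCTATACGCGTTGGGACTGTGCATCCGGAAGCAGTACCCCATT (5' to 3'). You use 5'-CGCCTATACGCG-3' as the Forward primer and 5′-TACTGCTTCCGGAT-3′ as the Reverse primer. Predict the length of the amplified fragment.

38 bp

The forward primer matches the template at positions 1–12.
Taking the reverse complement of TACTGCTTCCGGAT gives ATCCGGAAGCAGTA, found at positions 25–38 on the template; the primer anneals here to the top strand with its 3' end pointing upstream.
The product runs from position 1 to position 38, so its length is 38 − 1 + 1 = 38 bp.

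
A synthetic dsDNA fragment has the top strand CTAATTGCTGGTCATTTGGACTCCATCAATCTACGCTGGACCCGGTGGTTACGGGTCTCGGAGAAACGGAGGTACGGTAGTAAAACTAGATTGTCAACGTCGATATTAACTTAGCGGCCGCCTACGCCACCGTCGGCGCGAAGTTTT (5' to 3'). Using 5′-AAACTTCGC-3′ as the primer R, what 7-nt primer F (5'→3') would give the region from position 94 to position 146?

The reverse primer's reverse complement GCGAAGTTT matches the template at positions 138–146; the product starts at position 94.
The forward primer is identical to the top strand over positions 94–100: TCAACGT.

5'-TCAACGT-3'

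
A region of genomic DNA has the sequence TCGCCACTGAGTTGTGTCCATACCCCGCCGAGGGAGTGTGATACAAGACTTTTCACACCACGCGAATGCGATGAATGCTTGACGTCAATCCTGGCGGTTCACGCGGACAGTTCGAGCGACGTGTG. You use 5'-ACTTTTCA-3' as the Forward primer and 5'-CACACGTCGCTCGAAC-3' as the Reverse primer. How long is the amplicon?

The forward primer matches the template at positions 48–55.
Taking the reverse complement of CACACGTCGCTCGAAC gives GTTCGAGCGACGTGTG, found at positions 110–125 on the template; the primer anneals here to the top strand with its 3' end pointing upstream.
Amplicon spans positions 48–125: 78 bp.

78 bp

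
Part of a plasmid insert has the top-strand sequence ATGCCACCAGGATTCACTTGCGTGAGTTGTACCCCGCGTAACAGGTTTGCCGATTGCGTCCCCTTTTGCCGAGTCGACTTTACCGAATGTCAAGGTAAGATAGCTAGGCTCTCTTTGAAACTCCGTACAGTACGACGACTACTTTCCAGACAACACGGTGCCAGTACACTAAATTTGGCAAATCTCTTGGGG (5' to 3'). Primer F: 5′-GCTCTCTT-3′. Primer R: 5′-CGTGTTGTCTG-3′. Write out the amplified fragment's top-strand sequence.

Forward primer GCTCTCTT is found on the top strand at positions 108–115.
Reverse complement of the reverse primer: CAGACAACACG. This occurs on the top strand at positions 147–157.
The product is the template from position 108 through 157 (50 bp).

5'-GCTCTCTTTGAAACTCCGTACAGTACGACGACTACTTTCCAGACAACACG-3'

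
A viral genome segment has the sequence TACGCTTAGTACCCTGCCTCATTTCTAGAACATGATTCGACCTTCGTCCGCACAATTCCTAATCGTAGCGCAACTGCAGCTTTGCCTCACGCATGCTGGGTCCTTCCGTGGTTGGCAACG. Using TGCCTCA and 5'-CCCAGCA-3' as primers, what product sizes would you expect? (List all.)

The forward primer TGCCTCA matches the top strand at positions 15–21, 83–89.
The reverse primer's reverse complement is TGCTGGG, matching at positions 94–100.
Each forward site pairs with the reverse site to give a product ending at position 100: sizes 86, 18 bp.

86 bp, 18 bp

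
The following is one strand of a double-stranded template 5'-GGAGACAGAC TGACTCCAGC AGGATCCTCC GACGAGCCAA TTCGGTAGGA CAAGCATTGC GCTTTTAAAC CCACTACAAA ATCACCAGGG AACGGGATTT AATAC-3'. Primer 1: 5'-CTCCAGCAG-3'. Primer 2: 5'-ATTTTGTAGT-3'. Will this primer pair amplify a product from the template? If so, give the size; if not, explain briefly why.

Primer 1 (CTCCAGCAG) matches the top strand at positions 14–22; it acts as a forward primer.
Primer 2's reverse complement is ACTACAAAAT, matching the top strand at positions 73–82; it acts as a reverse primer.
The 3' ends face each other across positions 14–82, giving a 69 bp product.

Yes — a 69 bp product.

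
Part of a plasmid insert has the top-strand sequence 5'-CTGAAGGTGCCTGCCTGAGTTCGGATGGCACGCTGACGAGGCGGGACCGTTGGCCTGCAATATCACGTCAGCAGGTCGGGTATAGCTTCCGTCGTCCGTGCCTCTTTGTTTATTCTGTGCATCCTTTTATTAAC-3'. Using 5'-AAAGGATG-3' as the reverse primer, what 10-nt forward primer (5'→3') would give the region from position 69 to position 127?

5'-CAGCAGGTCG-3'

The reverse primer's reverse complement CATCCTTT matches the template at positions 120–127; the product starts at position 69.
The forward primer is identical to the top strand over positions 69–78: CAGCAGGTCG.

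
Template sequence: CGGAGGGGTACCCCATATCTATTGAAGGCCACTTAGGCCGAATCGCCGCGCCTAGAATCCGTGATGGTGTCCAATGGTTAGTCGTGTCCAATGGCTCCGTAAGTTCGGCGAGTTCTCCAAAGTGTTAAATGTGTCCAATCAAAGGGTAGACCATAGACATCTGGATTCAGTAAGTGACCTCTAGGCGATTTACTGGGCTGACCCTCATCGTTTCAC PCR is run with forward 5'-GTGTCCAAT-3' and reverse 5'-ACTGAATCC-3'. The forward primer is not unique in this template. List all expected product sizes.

The forward primer GTGTCCAAT matches the top strand at positions 67–75, 84–92, 131–139.
The reverse primer's reverse complement is GGATTCAGT, matching at positions 163–171.
Each forward site pairs with the reverse site to give a product ending at position 171: sizes 105, 88, 41 bp.

105 bp, 88 bp, 41 bp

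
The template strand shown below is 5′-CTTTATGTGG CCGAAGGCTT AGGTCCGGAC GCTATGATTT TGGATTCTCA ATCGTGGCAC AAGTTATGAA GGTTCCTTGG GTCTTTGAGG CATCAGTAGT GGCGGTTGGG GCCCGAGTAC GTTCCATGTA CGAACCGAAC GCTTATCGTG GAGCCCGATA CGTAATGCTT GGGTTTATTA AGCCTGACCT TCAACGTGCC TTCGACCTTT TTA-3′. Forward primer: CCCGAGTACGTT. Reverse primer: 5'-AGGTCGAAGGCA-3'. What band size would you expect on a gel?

Scanning the template, CCCGAGTACGTT occurs at positions 112–123; this primer anneals to the bottom strand there with its 3' end pointing downstream.
The reverse primer's reverse complement is TGCCTTCGACCT, which matches the template at positions 197–208.
The product runs from position 112 to position 208, so its length is 208 − 112 + 1 = 97 bp.

97 bp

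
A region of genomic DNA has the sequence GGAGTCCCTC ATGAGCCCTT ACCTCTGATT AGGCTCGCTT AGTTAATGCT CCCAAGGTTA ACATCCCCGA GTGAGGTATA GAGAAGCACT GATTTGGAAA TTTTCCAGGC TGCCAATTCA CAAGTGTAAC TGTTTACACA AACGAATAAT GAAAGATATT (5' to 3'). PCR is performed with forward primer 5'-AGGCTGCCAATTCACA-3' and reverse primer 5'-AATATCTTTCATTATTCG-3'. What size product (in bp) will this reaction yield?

Forward primer AGGCTGCCAATTCACA is found on the top strand at positions 107–122.
The reverse primer's reverse complement is CGAATAATGAAAGATATT, which matches the template at positions 143–160.
The product runs from position 107 to position 160, so its length is 160 − 107 + 1 = 54 bp.

54 bp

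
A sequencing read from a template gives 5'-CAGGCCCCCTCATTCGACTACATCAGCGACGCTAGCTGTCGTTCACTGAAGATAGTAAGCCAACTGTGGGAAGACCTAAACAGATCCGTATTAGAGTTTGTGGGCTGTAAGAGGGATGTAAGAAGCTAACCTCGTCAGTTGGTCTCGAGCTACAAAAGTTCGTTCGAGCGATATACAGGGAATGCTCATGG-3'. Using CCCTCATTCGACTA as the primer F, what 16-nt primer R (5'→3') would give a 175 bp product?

5'-TCCCTGTATATCGCTC-3'

The forward primer binds at positions 7–20, so a 175 bp product ends at position 7 + 175 − 1 = 181.
The reverse primer anneals to the top strand over positions 166–181, i.e. to GAGCGATATACAGGGA.
Its sequence written 5'→3' is the reverse complement: TCCCTGTATATCGCTC.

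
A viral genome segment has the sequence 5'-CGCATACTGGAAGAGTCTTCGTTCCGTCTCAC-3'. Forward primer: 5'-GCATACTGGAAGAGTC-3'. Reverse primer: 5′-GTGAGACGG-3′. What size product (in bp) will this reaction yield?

Scanning the template, GCATACTGGAAGAGTC occurs at positions 2–17; this primer anneals to the bottom strand there with its 3' end pointing downstream.
Reverse complement of the reverse primer: CCGTCTCAC. This occurs on the top strand at positions 24–32.
Amplicon spans positions 2–32: 31 bp.

31 bp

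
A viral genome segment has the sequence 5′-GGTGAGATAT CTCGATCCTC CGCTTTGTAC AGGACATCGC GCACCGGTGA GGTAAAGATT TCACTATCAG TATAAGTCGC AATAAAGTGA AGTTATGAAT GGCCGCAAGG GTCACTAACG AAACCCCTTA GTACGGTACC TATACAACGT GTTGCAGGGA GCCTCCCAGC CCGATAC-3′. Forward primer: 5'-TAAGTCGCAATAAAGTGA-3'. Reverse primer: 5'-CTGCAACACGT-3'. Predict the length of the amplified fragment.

The forward primer matches the template at positions 73–90.
Reverse complement of the reverse primer: ACGTGTTGCAG. This occurs on the top strand at positions 147–157.
Product length = (reverse-primer end) − (forward-primer start) + 1 = 157 − 73 + 1 = 85 bp.

85 bp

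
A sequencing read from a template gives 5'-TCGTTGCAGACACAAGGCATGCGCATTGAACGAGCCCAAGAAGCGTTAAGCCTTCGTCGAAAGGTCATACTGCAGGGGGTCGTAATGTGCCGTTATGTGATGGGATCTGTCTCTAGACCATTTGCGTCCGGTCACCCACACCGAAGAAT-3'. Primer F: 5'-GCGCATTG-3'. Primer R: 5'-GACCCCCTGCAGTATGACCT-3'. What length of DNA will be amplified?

61 bp

Forward primer GCGCATTG is found on the top strand at positions 21–28.
Reverse complement of the reverse primer: AGGTCATACTGCAGGGGGTC. This occurs on the top strand at positions 62–81.
The product runs from position 21 to position 81, so its length is 81 − 21 + 1 = 61 bp.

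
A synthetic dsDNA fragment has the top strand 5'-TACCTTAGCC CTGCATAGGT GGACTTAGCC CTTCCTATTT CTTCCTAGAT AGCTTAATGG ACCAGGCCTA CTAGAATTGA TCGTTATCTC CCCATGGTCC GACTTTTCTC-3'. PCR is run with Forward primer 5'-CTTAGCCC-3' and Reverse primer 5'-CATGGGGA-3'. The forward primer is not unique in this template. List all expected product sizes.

The forward primer CTTAGCCC matches the top strand at positions 4–11, 24–31.
The reverse primer's reverse complement is TCCCCATG, matching at positions 89–96.
Each forward site pairs with the reverse site to give a product ending at position 96: sizes 93, 73 bp.

93 bp, 73 bp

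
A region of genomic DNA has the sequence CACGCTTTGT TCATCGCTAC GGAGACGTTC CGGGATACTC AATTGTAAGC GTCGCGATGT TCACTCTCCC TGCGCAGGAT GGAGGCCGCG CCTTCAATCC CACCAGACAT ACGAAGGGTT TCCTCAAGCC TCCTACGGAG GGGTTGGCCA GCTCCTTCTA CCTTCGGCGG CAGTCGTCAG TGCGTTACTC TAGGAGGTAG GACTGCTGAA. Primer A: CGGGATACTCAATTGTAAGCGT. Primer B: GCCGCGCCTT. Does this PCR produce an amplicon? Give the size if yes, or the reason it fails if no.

Primer A (CGGGATACTCAATTGTAAGCGT) matches the top strand at positions 31–52 (3' end points downstream).
Primer B (GCCGCGCCTT) also matches the top strand directly, at positions 85–94 — its reverse complement AAGGCGCGGC is not present.
Both primers anneal to the bottom strand with 3' ends pointing the same way, so neither can prime synthesis back toward the other.

No product — both primers anneal to the same strand and extend in the same direction.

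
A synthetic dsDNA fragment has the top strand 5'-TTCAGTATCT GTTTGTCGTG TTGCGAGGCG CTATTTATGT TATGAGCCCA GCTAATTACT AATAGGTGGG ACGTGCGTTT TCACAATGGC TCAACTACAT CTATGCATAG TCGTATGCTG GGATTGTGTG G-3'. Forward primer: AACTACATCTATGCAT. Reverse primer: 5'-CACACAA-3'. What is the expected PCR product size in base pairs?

Scanning the template, AACTACATCTATGCAT occurs at positions 93–108; this primer anneals to the bottom strand there with its 3' end pointing downstream.
Reverse complement of the reverse primer: TTGTGTG. This occurs on the top strand at positions 124–130.
Product length = (reverse-primer end) − (forward-primer start) + 1 = 130 − 93 + 1 = 38 bp.

38 bp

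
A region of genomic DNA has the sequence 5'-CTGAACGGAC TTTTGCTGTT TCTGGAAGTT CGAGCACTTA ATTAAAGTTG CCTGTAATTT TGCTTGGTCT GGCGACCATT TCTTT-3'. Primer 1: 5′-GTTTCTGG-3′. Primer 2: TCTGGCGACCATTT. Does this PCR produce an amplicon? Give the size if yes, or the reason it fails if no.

Primer 1 (GTTTCTGG) matches the top strand at positions 18–25 (3' end points downstream).
Primer 2 (TCTGGCGACCATTT) also matches the top strand directly, at positions 68–81 — its reverse complement AAATGGTCGCCAGA is not present.
Both primers anneal to the bottom strand with 3' ends pointing the same way, so neither can prime synthesis back toward the other.

No product — both primers anneal to the same strand and extend in the same direction.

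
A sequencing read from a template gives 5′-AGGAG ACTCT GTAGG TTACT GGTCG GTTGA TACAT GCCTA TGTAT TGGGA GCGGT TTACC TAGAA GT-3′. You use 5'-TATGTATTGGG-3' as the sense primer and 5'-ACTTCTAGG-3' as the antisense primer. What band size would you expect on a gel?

Scanning the template, TATGTATTGGG occurs at positions 39–49; this primer anneals to the bottom strand there with its 3' end pointing downstream.
The reverse primer's reverse complement is CCTAGAAGT, which matches the template at positions 59–67.
Product length = (reverse-primer end) − (forward-primer start) + 1 = 67 − 39 + 1 = 29 bp.

29 bp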